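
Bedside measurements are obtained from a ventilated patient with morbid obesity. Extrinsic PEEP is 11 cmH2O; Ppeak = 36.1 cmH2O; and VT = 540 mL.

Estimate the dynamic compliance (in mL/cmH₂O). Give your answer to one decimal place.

21.5

Dynamic compliance = Vt / (PIP − PEEP) = 540 / (36.1 − 11) = 540 / 25.1 = 21.514 mL/cmH2O.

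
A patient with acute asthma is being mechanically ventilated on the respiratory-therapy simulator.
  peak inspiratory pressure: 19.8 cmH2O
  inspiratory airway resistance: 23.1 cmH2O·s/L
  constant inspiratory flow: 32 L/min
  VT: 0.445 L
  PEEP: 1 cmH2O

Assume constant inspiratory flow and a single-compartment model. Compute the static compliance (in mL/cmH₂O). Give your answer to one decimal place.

68.7

Flow: 32 L/min ÷ 60 = 0.5333 L/s.
Equation of motion (constant flow): PIP = Vt/C + R·V̇ + PEEP.
Vt/C = PIP − R·V̇ − PEEP = 19.8 − 23.1×0.5333 − 1 = 19.8 − 12.319 − 1 = 6.481 cmH2O.
C = Vt / 6.481 = 445 / 6.481 = 68.662 mL/cmH2O.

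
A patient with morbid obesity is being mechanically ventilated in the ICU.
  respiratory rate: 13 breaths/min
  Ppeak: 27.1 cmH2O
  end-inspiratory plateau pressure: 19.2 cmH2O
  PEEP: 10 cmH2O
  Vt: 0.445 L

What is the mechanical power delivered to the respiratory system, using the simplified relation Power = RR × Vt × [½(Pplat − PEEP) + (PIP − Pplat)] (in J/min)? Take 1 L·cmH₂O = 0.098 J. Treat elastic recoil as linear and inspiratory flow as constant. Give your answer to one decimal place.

7.1

Per-breath work = Vt × [½(Pplat−PEEP) + (PIP−Pplat)] = 0.445 × [0.5×9.2 + 7.9] = 0.445 × 12.5 = 5.563 L·cmH2O.
Power = 13 × 5.563 = 72.319 L·cmH2O/min.
× 0.098 J/(L·cmH2O) → 7.087 J/min.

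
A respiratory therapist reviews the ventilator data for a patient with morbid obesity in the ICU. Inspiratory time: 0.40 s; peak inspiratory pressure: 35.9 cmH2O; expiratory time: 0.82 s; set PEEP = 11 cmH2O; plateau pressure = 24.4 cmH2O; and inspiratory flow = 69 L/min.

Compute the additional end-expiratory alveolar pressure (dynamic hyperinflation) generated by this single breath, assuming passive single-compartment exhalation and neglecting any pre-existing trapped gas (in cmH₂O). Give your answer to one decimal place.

1.2

Flow: 69 L/min ÷ 60 = 1.15 L/s.
Vt = flow × Ti = 1.15 L/s × 0.40 s × 1000 mL/L = 460.0 mL.
R = (PIP − Pplat)/V̇ = (35.9 − 24.4) / 1.15 = 11.5/1.15 = 10.0 cmH2O·s/L.
C = Vt/(Pplat − PEEP) = 460.0 / (24.4 − 11) = 460.0/13.4 = 34.328 mL/cmH2O.
τ = R × C = 10.0 × 0.03433 L/cmH2O = 0.3433 s.
Fraction remaining = e^(−Te/τ) = e^(−0.82/0.3433) = 0.09176; trapped volume = 460.0 × 0.09176 = 42.21 mL.
Additional alveolar pressure from trapping ≈ V_trapped / C = 42.21 / 34.328 = 1.23 cmH2O.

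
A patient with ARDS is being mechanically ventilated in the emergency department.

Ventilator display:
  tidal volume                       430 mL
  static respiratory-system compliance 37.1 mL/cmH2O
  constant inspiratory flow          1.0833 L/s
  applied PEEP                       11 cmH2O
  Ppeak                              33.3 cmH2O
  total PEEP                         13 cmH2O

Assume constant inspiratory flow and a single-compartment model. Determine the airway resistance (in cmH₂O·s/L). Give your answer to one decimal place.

8.0

Total PEEP = 13 cmH2O (set 11 + intrinsic 2); this is the baseline alveolar pressure.
Equation of motion (constant flow): PIP = Vt/C + R·V̇ + PEEP.
R·V̇ = PIP − Vt/C − PEEP = 33.3 − 430/37.1 − 13 = 33.3 − 11.59 − 13 = 8.71 cmH2O.
R = 8.71 / 1.0833 = 8.04 cmH2O·s/L.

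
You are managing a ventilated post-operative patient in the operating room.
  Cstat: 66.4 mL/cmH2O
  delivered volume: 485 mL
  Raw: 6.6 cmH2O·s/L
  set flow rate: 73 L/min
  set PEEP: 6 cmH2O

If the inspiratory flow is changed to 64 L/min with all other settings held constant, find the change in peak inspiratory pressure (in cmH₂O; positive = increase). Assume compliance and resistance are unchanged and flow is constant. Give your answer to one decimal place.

Flow: 73 L/min ÷ 60 = 1.2167 L/s.
New flow: 64 L/min ÷ 60 = 1.0667 L/s.
PIP = Vt/C + R·V̇ + PEEP (constant-flow equation of motion).
Only the resistive term changes: ΔPIP = R × ΔV̇ = 6.6 × (1.0667 − 1.2167) = 6.6 × -0.15 = -0.99 cmH2O.

-1.0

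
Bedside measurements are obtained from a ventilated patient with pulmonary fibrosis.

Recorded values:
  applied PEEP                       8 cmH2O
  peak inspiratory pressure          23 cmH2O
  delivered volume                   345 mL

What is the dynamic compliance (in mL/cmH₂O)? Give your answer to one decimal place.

23.0

Dynamic compliance = Vt / (PIP − PEEP) = 345 / (23 − 8) = 345 / 15.0 = 23.0 mL/cmH2O.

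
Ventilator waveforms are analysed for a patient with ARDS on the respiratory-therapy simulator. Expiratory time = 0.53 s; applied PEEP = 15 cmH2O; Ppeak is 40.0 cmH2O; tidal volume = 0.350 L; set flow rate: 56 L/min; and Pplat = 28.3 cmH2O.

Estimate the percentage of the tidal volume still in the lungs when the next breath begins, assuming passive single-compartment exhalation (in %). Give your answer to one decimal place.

20.1

Flow: 56 L/min ÷ 60 = 0.9333 L/s.
R = (PIP − Pplat)/V̇ = (40.0 − 28.3) / 0.9333 = 11.7/0.9333 = 12.536 cmH2O·s/L.
C = Vt/(Pplat − PEEP) = 350.0 / (28.3 − 15) = 350.0/13.3 = 26.316 mL/cmH2O.
τ = R × C = 12.536 × 0.02632 L/cmH2O = 0.3299 s.
Fraction remaining at end-expiration = e^(−Te/τ) = e^(−0.53/0.3299) = 0.2006 → 20.06%.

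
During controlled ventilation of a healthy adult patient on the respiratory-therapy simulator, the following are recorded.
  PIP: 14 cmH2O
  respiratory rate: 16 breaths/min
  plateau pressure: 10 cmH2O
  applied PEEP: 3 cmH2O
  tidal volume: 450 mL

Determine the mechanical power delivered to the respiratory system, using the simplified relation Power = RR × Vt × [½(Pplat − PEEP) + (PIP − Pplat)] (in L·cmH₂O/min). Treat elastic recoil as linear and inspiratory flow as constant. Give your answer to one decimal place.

Per-breath work = Vt × [½(Pplat−PEEP) + (PIP−Pplat)] = 0.450 × [0.5×7.0 + 4.0] = 0.450 × 7.5 = 3.375 L·cmH2O.
Power = 16 × 3.375 = 54.0 L·cmH2O/min.

54.0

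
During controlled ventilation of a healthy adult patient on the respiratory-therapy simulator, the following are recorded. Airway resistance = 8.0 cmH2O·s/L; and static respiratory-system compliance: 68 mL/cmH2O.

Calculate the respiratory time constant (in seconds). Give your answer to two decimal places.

τ = R × C = 8.0 × 68 mL/cmH2O = 8.0 × 0.068 L/cmH2O = 0.544 s.

0.54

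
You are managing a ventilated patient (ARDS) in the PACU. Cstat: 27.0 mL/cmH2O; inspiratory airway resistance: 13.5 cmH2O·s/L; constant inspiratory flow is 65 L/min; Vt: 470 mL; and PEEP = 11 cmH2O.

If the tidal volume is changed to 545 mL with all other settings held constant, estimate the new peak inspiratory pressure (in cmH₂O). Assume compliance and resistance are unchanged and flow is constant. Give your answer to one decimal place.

Flow: 65 L/min ÷ 60 = 1.0833 L/s.
PIP = Vt/C + R·V̇ + PEEP (constant-flow equation of motion).
Only the elastic term changes: ΔPIP = ΔVt / C = (545 − 470) / 27.0 = 2.778 cmH2O.
Original PIP = 470/27.0 + 13.5×1.0833 + 11 = 43.032 cmH2O; new PIP = 43.032 + (2.778) = 45.81 cmH2O.

45.8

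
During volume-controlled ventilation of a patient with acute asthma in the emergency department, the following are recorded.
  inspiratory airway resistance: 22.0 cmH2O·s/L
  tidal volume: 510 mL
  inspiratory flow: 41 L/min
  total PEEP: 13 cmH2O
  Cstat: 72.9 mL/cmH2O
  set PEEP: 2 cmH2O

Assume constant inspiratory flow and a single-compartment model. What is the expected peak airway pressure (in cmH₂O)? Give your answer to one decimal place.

35.0

Flow: 41 L/min ÷ 60 = 0.6833 L/s.
Total PEEP = 13 cmH2O (set 2 + intrinsic 11); this is the baseline alveolar pressure.
Equation of motion (constant flow): PIP = Vt/C + R·V̇ + PEEP.
PIP = 510/72.9 + 22.0×0.6833 + 13 = 6.996 + 15.033 + 13 = 35.029 cmH2O.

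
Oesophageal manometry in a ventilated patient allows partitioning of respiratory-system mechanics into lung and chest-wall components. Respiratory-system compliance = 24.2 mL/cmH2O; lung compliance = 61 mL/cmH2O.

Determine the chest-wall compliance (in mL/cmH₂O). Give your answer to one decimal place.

40.1

1/Ccw = 1/Crs − 1/CL.
1/Ccw = 1/24.2 − 1/61 = 0.02493.
Ccw = 40.112 mL/cmH2O.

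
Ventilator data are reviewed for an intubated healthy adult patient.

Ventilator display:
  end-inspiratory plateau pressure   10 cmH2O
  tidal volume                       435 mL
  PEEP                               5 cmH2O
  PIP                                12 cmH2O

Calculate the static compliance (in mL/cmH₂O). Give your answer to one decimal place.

Cstat = Vt / (Pplat − PEEP) = 435 / (10 − 5) = 435 / 5.0 = 87.0 mL/cmH2O.

87.0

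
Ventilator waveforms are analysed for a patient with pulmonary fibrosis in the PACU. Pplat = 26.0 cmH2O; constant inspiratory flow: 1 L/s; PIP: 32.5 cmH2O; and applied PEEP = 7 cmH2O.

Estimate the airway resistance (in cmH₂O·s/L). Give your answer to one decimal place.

6.5

Raw = (PIP − Pplat) / flow = (32.5 − 26.0) / 1 = 6.5 / 1 = 6.5 cmH2O·s/L.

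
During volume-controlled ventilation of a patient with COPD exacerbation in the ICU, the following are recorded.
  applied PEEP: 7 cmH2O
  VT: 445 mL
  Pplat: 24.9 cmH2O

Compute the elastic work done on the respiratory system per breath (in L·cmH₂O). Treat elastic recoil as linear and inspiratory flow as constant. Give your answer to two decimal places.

Elastic work ≈ ½ × (Pplat − PEEP) × Vt = 0.5 × (24.9 − 7) × 0.445 L = 0.5 × 17.9 × 0.445 = 3.983 L·cmH2O.

3.98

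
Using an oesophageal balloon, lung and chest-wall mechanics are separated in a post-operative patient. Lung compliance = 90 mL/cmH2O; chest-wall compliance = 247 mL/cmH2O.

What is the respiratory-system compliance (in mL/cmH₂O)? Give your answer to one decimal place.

66.0

Lung and chest wall are elastances in series: 1/Crs = 1/CL + 1/Ccw.
1/Crs = 1/90 + 1/247 = 0.01516.
Crs = 65.963 mL/cmH2O.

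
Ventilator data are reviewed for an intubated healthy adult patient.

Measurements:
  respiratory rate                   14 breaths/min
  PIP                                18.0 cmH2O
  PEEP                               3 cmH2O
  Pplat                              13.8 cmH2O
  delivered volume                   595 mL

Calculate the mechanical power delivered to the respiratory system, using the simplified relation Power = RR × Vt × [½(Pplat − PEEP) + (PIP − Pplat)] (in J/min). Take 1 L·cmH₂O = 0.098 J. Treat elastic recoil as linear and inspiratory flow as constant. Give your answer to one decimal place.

Per-breath work = Vt × [½(Pplat−PEEP) + (PIP−Pplat)] = 0.595 × [0.5×10.8 + 4.2] = 0.595 × 9.6 = 5.712 L·cmH2O.
Power = 14 × 5.712 = 79.968 L·cmH2O/min.
× 0.098 J/(L·cmH2O) → 7.837 J/min.

7.8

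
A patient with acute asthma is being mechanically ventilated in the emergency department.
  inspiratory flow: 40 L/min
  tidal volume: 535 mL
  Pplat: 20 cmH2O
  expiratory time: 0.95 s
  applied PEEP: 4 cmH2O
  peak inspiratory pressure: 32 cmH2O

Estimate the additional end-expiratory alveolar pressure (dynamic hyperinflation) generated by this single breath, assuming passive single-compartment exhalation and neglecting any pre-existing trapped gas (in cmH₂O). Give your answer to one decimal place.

3.3

Flow: 40 L/min ÷ 60 = 0.6667 L/s.
R = (PIP − Pplat)/V̇ = (32 − 20) / 0.6667 = 12.0/0.6667 = 17.999 cmH2O·s/L.
C = Vt/(Pplat − PEEP) = 535.0 / (20 − 4) = 535.0/16.0 = 33.438 mL/cmH2O.
τ = R × C = 17.999 × 0.03344 L/cmH2O = 0.6019 s.
Fraction remaining = e^(−Te/τ) = e^(−0.95/0.6019) = 0.2063; trapped volume = 535.0 × 0.2063 = 110.37 mL.
Additional alveolar pressure from trapping ≈ V_trapped / C = 110.37 / 33.438 = 3.301 cmH2O.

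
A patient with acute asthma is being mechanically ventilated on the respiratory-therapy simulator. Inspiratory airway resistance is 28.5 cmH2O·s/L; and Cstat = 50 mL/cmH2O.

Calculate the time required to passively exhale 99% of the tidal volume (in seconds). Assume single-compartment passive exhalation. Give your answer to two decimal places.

τ = R × C = 28.5 × 50 mL/cmH2O = 28.5 × 0.050 L/cmH2O = 1.425 s.
Exhaled fraction f = 1 − e^(−t/τ) → t = −τ·ln(1 − f) = −1.425·ln(0.01) = 6.562 s.

6.56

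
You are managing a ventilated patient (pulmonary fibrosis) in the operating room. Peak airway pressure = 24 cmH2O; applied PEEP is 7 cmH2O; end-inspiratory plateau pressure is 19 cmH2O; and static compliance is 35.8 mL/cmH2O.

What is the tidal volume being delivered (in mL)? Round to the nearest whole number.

430

Vt = Cstat × (Pplat − PEEP) = 35.8 × (19 − 7) = 35.8 × 12.0 = 429.6 mL.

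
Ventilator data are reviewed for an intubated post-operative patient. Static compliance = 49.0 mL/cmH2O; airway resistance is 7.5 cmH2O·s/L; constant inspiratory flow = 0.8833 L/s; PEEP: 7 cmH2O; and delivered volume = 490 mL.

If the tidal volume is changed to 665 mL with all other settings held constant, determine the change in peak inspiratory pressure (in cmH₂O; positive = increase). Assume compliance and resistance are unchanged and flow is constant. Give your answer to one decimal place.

PIP = Vt/C + R·V̇ + PEEP (constant-flow equation of motion).
Only the elastic term changes: ΔPIP = ΔVt / C = (665 − 490) / 49.0 = 3.571 cmH2O.

3.6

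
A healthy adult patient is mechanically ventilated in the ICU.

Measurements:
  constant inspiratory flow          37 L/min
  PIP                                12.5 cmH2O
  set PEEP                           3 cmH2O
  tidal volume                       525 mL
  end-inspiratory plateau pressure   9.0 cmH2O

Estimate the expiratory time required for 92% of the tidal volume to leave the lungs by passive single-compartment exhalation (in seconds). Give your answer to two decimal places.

1.25

Flow: 37 L/min ÷ 60 = 0.6167 L/s.
R = (PIP − Pplat)/V̇ = (12.5 − 9.0) / 0.6167 = 3.5/0.6167 = 5.675 cmH2O·s/L.
C = Vt/(Pplat − PEEP) = 525.0 / (9.0 − 3) = 525.0/6.0 = 87.5 mL/cmH2O.
τ = R × C = 5.675 × 0.0875 L/cmH2O = 0.4966 s.
t = −τ·ln(1 − 0.92) = −0.4966·ln(0.08) = 1.254 s.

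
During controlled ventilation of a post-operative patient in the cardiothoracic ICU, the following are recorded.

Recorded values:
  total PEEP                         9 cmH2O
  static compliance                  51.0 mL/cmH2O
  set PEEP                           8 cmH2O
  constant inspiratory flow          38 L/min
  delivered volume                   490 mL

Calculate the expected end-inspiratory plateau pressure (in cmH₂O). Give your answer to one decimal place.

18.6

End-expiratory occlusion gives total PEEP = 9 cmH2O (intrinsic PEEP = 9 − 8 = 1). Use total PEEP for the elastic gradient.
Pplat = PEEPtotal + Vt / Cstat = 9 + 490 / 51.0 = 9 + 9.608 = 18.608 cmH2O.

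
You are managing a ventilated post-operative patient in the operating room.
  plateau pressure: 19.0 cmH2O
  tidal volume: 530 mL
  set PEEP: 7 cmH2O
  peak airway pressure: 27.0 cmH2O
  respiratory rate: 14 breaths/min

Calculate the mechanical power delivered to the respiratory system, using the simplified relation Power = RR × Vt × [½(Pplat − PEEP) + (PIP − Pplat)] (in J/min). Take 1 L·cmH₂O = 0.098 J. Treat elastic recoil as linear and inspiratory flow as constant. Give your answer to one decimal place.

Per-breath work = Vt × [½(Pplat−PEEP) + (PIP−Pplat)] = 0.530 × [0.5×12.0 + 8.0] = 0.530 × 14.0 = 7.42 L·cmH2O.
Power = 14 × 7.42 = 103.88 L·cmH2O/min.
× 0.098 J/(L·cmH2O) → 10.18 J/min.

10.2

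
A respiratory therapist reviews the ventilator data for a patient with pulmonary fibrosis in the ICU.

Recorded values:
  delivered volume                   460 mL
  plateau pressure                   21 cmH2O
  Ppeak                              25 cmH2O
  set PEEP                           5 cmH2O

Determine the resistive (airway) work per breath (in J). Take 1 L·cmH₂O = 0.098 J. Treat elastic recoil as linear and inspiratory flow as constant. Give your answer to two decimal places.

0.18

With constant inspiratory flow the resistive pressure is constant at PIP − Pplat = 25 − 21 = 4.0 cmH2O, so resistive work = 4.0 × 0.460 = 1.84 L·cmH2O.
× 0.098 J/(L·cmH2O) → 0.1803 J.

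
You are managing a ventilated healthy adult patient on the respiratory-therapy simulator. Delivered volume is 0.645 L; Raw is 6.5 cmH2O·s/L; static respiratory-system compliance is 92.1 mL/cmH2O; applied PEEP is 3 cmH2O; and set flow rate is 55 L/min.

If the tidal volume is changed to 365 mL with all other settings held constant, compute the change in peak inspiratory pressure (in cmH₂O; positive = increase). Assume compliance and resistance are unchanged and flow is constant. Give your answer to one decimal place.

-3.0

PIP = Vt/C + R·V̇ + PEEP (constant-flow equation of motion).
Only the elastic term changes: ΔPIP = ΔVt / C = (365 − 645) / 92.1 = -3.04 cmH2O.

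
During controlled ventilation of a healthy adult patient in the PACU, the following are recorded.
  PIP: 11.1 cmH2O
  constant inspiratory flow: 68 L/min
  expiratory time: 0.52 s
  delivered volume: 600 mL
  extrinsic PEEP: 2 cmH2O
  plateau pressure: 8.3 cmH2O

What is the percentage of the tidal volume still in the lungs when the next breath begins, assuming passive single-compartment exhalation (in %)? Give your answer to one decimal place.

Flow: 68 L/min ÷ 60 = 1.1333 L/s.
R = (PIP − Pplat)/V̇ = (11.1 − 8.3) / 1.1333 = 2.8/1.1333 = 2.471 cmH2O·s/L.
C = Vt/(Pplat − PEEP) = 600.0 / (8.3 − 2) = 600.0/6.3 = 95.238 mL/cmH2O.
τ = R × C = 2.471 × 0.09524 L/cmH2O = 0.2353 s.
Fraction remaining at end-expiration = e^(−Te/τ) = e^(−0.52/0.2353) = 0.1097 → 10.97%.

11.0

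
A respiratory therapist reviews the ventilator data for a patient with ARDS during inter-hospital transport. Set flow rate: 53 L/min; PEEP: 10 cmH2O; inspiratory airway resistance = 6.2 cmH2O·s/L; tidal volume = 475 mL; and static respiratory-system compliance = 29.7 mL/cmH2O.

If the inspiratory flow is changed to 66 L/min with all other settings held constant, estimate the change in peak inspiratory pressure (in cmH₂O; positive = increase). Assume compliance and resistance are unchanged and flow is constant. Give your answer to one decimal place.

1.3

Flow: 53 L/min ÷ 60 = 0.8833 L/s.
New flow: 66 L/min ÷ 60 = 1.1 L/s.
PIP = Vt/C + R·V̇ + PEEP (constant-flow equation of motion).
Only the resistive term changes: ΔPIP = R × ΔV̇ = 6.2 × (1.1 − 0.8833) = 6.2 × 0.2167 = 1.344 cmH2O.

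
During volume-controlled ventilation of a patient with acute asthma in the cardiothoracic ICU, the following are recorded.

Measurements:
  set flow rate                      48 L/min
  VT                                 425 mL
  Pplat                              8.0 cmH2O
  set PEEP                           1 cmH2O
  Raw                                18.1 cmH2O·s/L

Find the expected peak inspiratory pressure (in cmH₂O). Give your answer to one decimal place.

22.5

Flow: 48 L/min ÷ 60 = 0.8 L/s.
PIP = Pplat + Raw × flow = 8.0 + 18.1 × 0.8 = 8.0 + 14.48 = 22.48 cmH2O.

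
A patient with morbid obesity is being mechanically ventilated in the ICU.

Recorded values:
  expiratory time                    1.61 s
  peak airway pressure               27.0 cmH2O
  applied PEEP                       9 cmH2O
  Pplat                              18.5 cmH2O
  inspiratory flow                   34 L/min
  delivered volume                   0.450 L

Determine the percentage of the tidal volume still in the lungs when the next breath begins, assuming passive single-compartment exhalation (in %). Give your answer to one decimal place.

10.4

Flow: 34 L/min ÷ 60 = 0.5667 L/s.
R = (PIP − Pplat)/V̇ = (27.0 − 18.5) / 0.5667 = 8.5/0.5667 = 14.999 cmH2O·s/L.
C = Vt/(Pplat − PEEP) = 450.0 / (18.5 − 9) = 450.0/9.5 = 47.368 mL/cmH2O.
τ = R × C = 14.999 × 0.04737 L/cmH2O = 0.7105 s.
Fraction remaining at end-expiration = e^(−Te/τ) = e^(−1.61/0.7105) = 0.1037 → 10.37%.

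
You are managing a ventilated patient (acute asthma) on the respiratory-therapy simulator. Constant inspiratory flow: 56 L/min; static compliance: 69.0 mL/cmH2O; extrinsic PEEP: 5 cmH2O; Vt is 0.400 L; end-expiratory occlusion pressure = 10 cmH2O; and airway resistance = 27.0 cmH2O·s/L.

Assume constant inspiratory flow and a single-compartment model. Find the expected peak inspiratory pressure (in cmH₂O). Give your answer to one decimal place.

Flow: 56 L/min ÷ 60 = 0.9333 L/s.
Total PEEP = 10 cmH2O (set 5 + intrinsic 5); this is the baseline alveolar pressure.
Equation of motion (constant flow): PIP = Vt/C + R·V̇ + PEEP.
PIP = 400/69.0 + 27.0×0.9333 + 10 = 5.797 + 25.199 + 10 = 40.996 cmH2O.

41.0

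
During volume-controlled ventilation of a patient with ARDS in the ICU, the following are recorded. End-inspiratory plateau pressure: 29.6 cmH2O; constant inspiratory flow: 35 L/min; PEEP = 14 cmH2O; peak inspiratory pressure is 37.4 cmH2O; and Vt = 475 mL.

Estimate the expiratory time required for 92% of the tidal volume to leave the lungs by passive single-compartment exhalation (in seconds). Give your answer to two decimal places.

1.03

Flow: 35 L/min ÷ 60 = 0.5833 L/s.
R = (PIP − Pplat)/V̇ = (37.4 − 29.6) / 0.5833 = 7.8/0.5833 = 13.372 cmH2O·s/L.
C = Vt/(Pplat − PEEP) = 475.0 / (29.6 − 14) = 475.0/15.6 = 30.449 mL/cmH2O.
τ = R × C = 13.372 × 0.03045 L/cmH2O = 0.4072 s.
t = −τ·ln(1 − 0.92) = −0.4072·ln(0.08) = 1.028 s.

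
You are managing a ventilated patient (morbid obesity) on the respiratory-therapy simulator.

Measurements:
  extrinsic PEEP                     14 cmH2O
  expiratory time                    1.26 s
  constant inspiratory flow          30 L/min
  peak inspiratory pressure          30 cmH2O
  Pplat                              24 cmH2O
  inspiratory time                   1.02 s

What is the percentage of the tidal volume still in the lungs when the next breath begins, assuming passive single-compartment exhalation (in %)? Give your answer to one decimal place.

12.8

Flow: 30 L/min ÷ 60 = 0.5 L/s.
Vt = flow × Ti = 0.5 L/s × 1.02 s × 1000 mL/L = 510.0 mL.
R = (PIP − Pplat)/V̇ = (30 − 24) / 0.5 = 6.0/0.5 = 12.0 cmH2O·s/L.
C = Vt/(Pplat − PEEP) = 510.0 / (24 − 14) = 510.0/10.0 = 51.0 mL/cmH2O.
τ = R × C = 12.0 × 0.051 L/cmH2O = 0.612 s.
Fraction remaining at end-expiration = e^(−Te/τ) = e^(−1.26/0.612) = 0.1276 → 12.76%.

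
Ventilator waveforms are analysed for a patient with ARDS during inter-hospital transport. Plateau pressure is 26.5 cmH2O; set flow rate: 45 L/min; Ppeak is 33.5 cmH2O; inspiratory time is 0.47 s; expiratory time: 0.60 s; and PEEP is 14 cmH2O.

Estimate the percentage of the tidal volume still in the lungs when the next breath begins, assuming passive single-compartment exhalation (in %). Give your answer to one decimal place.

10.2

Flow: 45 L/min ÷ 60 = 0.75 L/s.
Vt = flow × Ti = 0.75 L/s × 0.47 s × 1000 mL/L = 352.5 mL.
R = (PIP − Pplat)/V̇ = (33.5 − 26.5) / 0.75 = 7.0/0.75 = 9.333 cmH2O·s/L.
C = Vt/(Pplat − PEEP) = 352.5 / (26.5 − 14) = 352.5/12.5 = 28.2 mL/cmH2O.
τ = R × C = 9.333 × 0.0282 L/cmH2O = 0.2632 s.
Fraction remaining at end-expiration = e^(−Te/τ) = e^(−0.60/0.2632) = 0.1023 → 10.23%.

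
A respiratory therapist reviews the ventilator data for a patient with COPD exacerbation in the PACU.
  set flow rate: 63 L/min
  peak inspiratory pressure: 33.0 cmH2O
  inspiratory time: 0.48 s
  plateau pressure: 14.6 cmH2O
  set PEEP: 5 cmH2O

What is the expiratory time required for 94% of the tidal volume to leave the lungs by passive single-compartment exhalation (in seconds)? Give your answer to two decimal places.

Flow: 63 L/min ÷ 60 = 1.05 L/s.
Vt = flow × Ti = 1.05 L/s × 0.48 s × 1000 mL/L = 504.0 mL.
R = (PIP − Pplat)/V̇ = (33.0 − 14.6) / 1.05 = 18.4/1.05 = 17.524 cmH2O·s/L.
C = Vt/(Pplat − PEEP) = 504.0 / (14.6 − 5) = 504.0/9.6 = 52.5 mL/cmH2O.
τ = R × C = 17.524 × 0.0525 L/cmH2O = 0.92 s.
t = −τ·ln(1 − 0.94) = −0.92·ln(0.06) = 2.588 s.

2.59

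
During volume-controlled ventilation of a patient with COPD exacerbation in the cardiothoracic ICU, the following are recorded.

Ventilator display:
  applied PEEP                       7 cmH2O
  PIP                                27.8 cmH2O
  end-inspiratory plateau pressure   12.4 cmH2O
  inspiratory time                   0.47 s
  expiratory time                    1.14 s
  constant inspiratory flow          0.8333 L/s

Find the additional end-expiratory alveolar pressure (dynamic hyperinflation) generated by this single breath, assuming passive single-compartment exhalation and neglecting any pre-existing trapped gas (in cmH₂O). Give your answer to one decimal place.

2.3

Vt = flow × Ti = 0.8333 L/s × 0.47 s × 1000 mL/L = 391.65 mL.
R = (PIP − Pplat)/V̇ = (27.8 − 12.4) / 0.8333 = 15.4/0.8333 = 18.481 cmH2O·s/L.
C = Vt/(Pplat − PEEP) = 391.65 / (12.4 − 7) = 391.65/5.4 = 72.528 mL/cmH2O.
τ = R × C = 18.481 × 0.07253 L/cmH2O = 1.34 s.
Fraction remaining = e^(−Te/τ) = e^(−1.14/1.34) = 0.4271; trapped volume = 391.65 × 0.4271 = 167.27 mL.
Additional alveolar pressure from trapping ≈ V_trapped / C = 167.27 / 72.528 = 2.306 cmH2O.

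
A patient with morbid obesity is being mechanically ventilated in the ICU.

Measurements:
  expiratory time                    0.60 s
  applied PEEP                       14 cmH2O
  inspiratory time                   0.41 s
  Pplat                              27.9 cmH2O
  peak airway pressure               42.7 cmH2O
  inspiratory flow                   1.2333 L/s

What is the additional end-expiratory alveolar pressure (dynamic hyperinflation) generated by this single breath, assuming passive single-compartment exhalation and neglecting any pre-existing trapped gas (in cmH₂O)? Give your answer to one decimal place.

Vt = flow × Ti = 1.2333 L/s × 0.41 s × 1000 mL/L = 505.65 mL.
R = (PIP − Pplat)/V̇ = (42.7 − 27.9) / 1.2333 = 14.8/1.2333 = 12.0 cmH2O·s/L.
C = Vt/(Pplat − PEEP) = 505.65 / (27.9 − 14) = 505.65/13.9 = 36.378 mL/cmH2O.
τ = R × C = 12.0 × 0.03638 L/cmH2O = 0.4366 s.
Fraction remaining = e^(−Te/τ) = e^(−0.60/0.4366) = 0.253; trapped volume = 505.65 × 0.253 = 127.93 mL.
Additional alveolar pressure from trapping ≈ V_trapped / C = 127.93 / 36.378 = 3.517 cmH2O.

3.5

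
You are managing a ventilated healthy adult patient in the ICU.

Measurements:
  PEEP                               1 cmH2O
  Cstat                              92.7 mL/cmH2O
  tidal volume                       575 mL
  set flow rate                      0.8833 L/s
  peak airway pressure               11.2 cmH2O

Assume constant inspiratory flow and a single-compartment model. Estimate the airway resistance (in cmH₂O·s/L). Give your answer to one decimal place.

Equation of motion (constant flow): PIP = Vt/C + R·V̇ + PEEP.
R·V̇ = PIP − Vt/C − PEEP = 11.2 − 575/92.7 − 1 = 11.2 − 6.203 − 1 = 3.997 cmH2O.
R = 3.997 / 0.8833 = 4.525 cmH2O·s/L.

4.5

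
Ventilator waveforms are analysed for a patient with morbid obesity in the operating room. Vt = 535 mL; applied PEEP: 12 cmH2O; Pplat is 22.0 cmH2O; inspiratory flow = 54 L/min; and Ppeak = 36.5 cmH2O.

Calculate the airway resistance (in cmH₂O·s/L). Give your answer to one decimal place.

Flow: 54 L/min ÷ 60 = 0.9 L/s.
Raw = (PIP − Pplat) / flow = (36.5 − 22.0) / 0.9 = 14.5 / 0.9 = 16.111 cmH2O·s/L.

16.1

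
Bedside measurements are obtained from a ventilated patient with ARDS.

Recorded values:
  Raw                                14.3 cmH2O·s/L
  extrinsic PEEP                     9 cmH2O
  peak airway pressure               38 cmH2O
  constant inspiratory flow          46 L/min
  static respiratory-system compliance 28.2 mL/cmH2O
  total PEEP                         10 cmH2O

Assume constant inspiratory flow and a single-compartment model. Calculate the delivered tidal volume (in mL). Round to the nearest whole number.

480

Flow: 46 L/min ÷ 60 = 0.7667 L/s.
Total PEEP = 10 cmH2O (set 9 + intrinsic 1); this is the baseline alveolar pressure.
Equation of motion (constant flow): PIP = Vt/C + R·V̇ + PEEP.
Vt/C = PIP − R·V̇ − PEEP = 38 − 10.964 − 10 = 17.036 cmH2O.
Vt = C × 17.036 = 28.2 × 17.036 = 480.42 mL.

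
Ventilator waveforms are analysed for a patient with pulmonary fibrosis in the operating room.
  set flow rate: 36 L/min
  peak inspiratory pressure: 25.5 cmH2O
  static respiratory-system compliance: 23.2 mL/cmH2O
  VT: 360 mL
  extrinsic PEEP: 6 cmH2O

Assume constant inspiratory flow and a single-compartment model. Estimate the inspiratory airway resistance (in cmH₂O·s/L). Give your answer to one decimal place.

Flow: 36 L/min ÷ 60 = 0.6 L/s.
Equation of motion (constant flow): PIP = Vt/C + R·V̇ + PEEP.
R·V̇ = PIP − Vt/C − PEEP = 25.5 − 360/23.2 − 6 = 25.5 − 15.517 − 6 = 3.983 cmH2O.
R = 3.983 / 0.6 = 6.638 cmH2O·s/L.

6.6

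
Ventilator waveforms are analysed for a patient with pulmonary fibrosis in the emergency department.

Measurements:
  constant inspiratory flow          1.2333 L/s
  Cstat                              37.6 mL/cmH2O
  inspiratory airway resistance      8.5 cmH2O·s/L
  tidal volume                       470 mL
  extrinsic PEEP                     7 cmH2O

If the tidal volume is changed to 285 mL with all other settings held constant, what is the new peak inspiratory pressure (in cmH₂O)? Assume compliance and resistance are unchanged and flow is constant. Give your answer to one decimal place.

PIP = Vt/C + R·V̇ + PEEP (constant-flow equation of motion).
Only the elastic term changes: ΔPIP = ΔVt / C = (285 − 470) / 37.6 = -4.92 cmH2O.
Original PIP = 470/37.6 + 8.5×1.2333 + 7 = 29.983 cmH2O; new PIP = 29.983 + (-4.92) = 25.063 cmH2O.

25.1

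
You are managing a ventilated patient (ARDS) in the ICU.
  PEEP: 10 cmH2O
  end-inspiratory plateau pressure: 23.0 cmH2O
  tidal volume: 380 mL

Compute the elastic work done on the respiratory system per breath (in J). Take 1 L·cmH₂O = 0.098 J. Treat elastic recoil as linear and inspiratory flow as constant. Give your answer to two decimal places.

0.24

Elastic work ≈ ½ × (Pplat − PEEP) × Vt = 0.5 × (23.0 − 10) × 0.380 L = 0.5 × 13.0 × 0.380 = 2.47 L·cmH2O.
× 0.098 J/(L·cmH2O) → 0.2421 J.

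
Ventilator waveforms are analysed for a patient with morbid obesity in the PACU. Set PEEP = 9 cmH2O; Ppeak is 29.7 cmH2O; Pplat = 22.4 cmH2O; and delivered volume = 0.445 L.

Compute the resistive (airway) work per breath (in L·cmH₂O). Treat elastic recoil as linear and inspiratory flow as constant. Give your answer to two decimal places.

With constant inspiratory flow the resistive pressure is constant at PIP − Pplat = 29.7 − 22.4 = 7.3 cmH2O, so resistive work = 7.3 × 0.445 = 3.249 L·cmH2O.

3.25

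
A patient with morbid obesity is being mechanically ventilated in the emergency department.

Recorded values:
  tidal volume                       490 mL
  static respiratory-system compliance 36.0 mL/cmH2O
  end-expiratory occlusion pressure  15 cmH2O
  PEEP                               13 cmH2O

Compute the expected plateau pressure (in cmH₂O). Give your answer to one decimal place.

28.6

End-expiratory occlusion gives total PEEP = 15 cmH2O (intrinsic PEEP = 15 − 13 = 2). Use total PEEP for the elastic gradient.
Pplat = PEEPtotal + Vt / Cstat = 15 + 490 / 36.0 = 15 + 13.611 = 28.611 cmH2O.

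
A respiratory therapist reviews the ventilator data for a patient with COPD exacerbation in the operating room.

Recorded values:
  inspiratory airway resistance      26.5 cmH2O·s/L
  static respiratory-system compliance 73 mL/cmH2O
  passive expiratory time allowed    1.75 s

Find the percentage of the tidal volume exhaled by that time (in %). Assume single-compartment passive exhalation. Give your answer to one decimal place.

59.5

τ = R × C = 26.5 × 73 mL/cmH2O = 26.5 × 0.073 L/cmH2O = 1.935 s.
Passive exhalation: V(t)/V₀ = e^(−t/τ) = e^(−1.75/1.935) = 0.4048.
Fraction exhaled = 1 − 0.4048 = 0.5952 → 59.52%.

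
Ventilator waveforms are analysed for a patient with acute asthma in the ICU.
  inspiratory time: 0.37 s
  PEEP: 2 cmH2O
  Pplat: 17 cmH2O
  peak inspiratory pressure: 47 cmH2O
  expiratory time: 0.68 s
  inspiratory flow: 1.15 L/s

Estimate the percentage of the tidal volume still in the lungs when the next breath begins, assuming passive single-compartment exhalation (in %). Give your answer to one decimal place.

Vt = flow × Ti = 1.15 L/s × 0.37 s × 1000 mL/L = 425.5 mL.
R = (PIP − Pplat)/V̇ = (47 − 17) / 1.15 = 30.0/1.15 = 26.087 cmH2O·s/L.
C = Vt/(Pplat − PEEP) = 425.5 / (17 − 2) = 425.5/15.0 = 28.367 mL/cmH2O.
τ = R × C = 26.087 × 0.02837 L/cmH2O = 0.7401 s.
Fraction remaining at end-expiration = e^(−Te/τ) = e^(−0.68/0.7401) = 0.399 → 39.9%.

39.9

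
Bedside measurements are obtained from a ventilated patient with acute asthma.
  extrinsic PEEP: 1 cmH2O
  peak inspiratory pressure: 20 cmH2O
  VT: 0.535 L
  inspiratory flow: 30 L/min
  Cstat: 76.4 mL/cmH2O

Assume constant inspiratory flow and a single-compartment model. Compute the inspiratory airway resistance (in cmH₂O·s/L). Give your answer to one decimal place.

Flow: 30 L/min ÷ 60 = 0.5 L/s.
Equation of motion (constant flow): PIP = Vt/C + R·V̇ + PEEP.
R·V̇ = PIP − Vt/C − PEEP = 20 − 535/76.4 − 1 = 20 − 7.003 − 1 = 11.997 cmH2O.
R = 11.997 / 0.5 = 23.994 cmH2O·s/L.

24.0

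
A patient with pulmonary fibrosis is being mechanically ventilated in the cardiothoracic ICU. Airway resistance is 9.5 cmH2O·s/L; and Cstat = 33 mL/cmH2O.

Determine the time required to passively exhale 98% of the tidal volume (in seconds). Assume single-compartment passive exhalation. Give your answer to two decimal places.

1.23

τ = R × C = 9.5 × 33 mL/cmH2O = 9.5 × 0.033 L/cmH2O = 0.3135 s.
Exhaled fraction f = 1 − e^(−t/τ) → t = −τ·ln(1 − f) = −0.3135·ln(0.02) = 1.226 s.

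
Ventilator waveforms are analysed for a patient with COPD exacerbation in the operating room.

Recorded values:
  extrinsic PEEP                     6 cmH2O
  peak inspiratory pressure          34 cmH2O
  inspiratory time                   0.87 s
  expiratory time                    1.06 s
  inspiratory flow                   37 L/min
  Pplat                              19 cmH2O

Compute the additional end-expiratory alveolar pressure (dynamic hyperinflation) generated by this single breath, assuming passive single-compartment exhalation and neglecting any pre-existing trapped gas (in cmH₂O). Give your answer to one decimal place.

Flow: 37 L/min ÷ 60 = 0.6167 L/s.
Vt = flow × Ti = 0.6167 L/s × 0.87 s × 1000 mL/L = 536.53 mL.
R = (PIP − Pplat)/V̇ = (34 − 19) / 0.6167 = 15.0/0.6167 = 24.323 cmH2O·s/L.
C = Vt/(Pplat − PEEP) = 536.53 / (19 − 6) = 536.53/13.0 = 41.272 mL/cmH2O.
τ = R × C = 24.323 × 0.04127 L/cmH2O = 1.004 s.
Fraction remaining = e^(−Te/τ) = e^(−1.06/1.004) = 0.3479; trapped volume = 536.53 × 0.3479 = 186.66 mL.
Additional alveolar pressure from trapping ≈ V_trapped / C = 186.66 / 41.272 = 4.523 cmH2O.

4.5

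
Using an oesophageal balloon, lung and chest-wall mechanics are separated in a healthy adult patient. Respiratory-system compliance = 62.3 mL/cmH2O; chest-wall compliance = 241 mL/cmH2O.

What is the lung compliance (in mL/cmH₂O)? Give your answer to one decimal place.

1/CL = 1/Crs − 1/Ccw.
1/CL = 1/62.3 − 1/241 = 0.0119.
CL = 84.034 mL/cmH2O.

84.0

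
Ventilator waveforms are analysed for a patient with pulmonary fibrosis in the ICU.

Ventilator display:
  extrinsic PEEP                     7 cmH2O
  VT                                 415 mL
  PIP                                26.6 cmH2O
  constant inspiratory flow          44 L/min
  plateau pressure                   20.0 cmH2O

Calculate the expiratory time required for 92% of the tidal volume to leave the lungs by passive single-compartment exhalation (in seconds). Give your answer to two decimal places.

Flow: 44 L/min ÷ 60 = 0.7333 L/s.
R = (PIP − Pplat)/V̇ = (26.6 − 20.0) / 0.7333 = 6.6/0.7333 = 9.0 cmH2O·s/L.
C = Vt/(Pplat − PEEP) = 415.0 / (20.0 − 7) = 415.0/13.0 = 31.923 mL/cmH2O.
τ = R × C = 9.0 × 0.03192 L/cmH2O = 0.2873 s.
t = −τ·ln(1 − 0.92) = −0.2873·ln(0.08) = 0.7256 s.

0.73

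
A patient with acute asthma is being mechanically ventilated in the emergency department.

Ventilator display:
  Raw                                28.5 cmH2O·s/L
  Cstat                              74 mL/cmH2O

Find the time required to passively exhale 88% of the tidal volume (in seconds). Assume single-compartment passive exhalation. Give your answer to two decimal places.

4.47

τ = R × C = 28.5 × 74 mL/cmH2O = 28.5 × 0.074 L/cmH2O = 2.109 s.
Exhaled fraction f = 1 − e^(−t/τ) → t = −τ·ln(1 − f) = −2.109·ln(0.12) = 4.472 s.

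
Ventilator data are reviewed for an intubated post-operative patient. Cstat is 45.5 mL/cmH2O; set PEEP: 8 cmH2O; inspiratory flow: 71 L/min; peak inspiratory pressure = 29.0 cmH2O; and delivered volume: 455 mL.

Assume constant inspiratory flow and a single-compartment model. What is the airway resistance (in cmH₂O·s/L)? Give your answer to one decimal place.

9.3

Flow: 71 L/min ÷ 60 = 1.1833 L/s.
Equation of motion (constant flow): PIP = Vt/C + R·V̇ + PEEP.
R·V̇ = PIP − Vt/C − PEEP = 29.0 − 455/45.5 − 8 = 29.0 − 10.0 − 8 = 11.0 cmH2O.
R = 11.0 / 1.1833 = 9.296 cmH2O·s/L.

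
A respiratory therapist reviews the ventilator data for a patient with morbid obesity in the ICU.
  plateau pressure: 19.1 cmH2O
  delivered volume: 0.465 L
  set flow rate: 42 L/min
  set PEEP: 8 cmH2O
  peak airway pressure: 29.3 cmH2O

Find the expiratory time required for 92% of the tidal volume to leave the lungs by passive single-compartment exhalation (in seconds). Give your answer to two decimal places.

1.54

Flow: 42 L/min ÷ 60 = 0.7 L/s.
R = (PIP − Pplat)/V̇ = (29.3 − 19.1) / 0.7 = 10.2/0.7 = 14.571 cmH2O·s/L.
C = Vt/(Pplat − PEEP) = 465.0 / (19.1 − 8) = 465.0/11.1 = 41.892 mL/cmH2O.
τ = R × C = 14.571 × 0.04189 L/cmH2O = 0.6104 s.
t = −τ·ln(1 − 0.92) = −0.6104·ln(0.08) = 1.542 s.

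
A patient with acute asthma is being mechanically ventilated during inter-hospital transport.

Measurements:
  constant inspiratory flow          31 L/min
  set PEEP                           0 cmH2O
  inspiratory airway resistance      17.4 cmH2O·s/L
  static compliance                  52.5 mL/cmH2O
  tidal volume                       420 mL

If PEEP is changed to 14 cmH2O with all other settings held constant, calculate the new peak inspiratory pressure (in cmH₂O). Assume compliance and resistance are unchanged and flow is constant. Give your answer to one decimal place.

Flow: 31 L/min ÷ 60 = 0.5167 L/s.
PIP = Vt/C + R·V̇ + PEEP (constant-flow equation of motion).
Only the baseline term changes: ΔPIP = ΔPEEP = 14 − 0 = 14.0 cmH2O.
Original PIP = 420/52.5 + 17.4×0.5167 + 0 = 16.991 cmH2O; new PIP = 16.991 + (14.0) = 30.991 cmH2O.

31.0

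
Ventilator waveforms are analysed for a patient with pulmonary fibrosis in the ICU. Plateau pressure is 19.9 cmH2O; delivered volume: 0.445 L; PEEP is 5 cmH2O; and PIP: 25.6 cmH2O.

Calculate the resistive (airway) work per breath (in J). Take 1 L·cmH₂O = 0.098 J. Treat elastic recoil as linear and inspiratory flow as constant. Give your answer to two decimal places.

With constant inspiratory flow the resistive pressure is constant at PIP − Pplat = 25.6 − 19.9 = 5.7 cmH2O, so resistive work = 5.7 × 0.445 = 2.537 L·cmH2O.
× 0.098 J/(L·cmH2O) → 0.2486 J.

0.25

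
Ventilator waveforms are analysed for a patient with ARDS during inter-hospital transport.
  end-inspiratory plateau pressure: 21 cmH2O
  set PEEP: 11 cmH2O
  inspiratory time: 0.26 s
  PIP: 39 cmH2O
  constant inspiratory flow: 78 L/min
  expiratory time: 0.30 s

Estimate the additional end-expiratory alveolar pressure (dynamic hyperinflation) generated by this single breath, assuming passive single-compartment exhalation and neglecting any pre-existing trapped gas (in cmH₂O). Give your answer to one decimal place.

5.3

Flow: 78 L/min ÷ 60 = 1.3 L/s.
Vt = flow × Ti = 1.3 L/s × 0.26 s × 1000 mL/L = 338.0 mL.
R = (PIP − Pplat)/V̇ = (39 − 21) / 1.3 = 18.0/1.3 = 13.846 cmH2O·s/L.
C = Vt/(Pplat − PEEP) = 338.0 / (21 − 11) = 338.0/10.0 = 33.8 mL/cmH2O.
τ = R × C = 13.846 × 0.0338 L/cmH2O = 0.468 s.
Fraction remaining = e^(−Te/τ) = e^(−0.30/0.468) = 0.5268; trapped volume = 338.0 × 0.5268 = 178.06 mL.
Additional alveolar pressure from trapping ≈ V_trapped / C = 178.06 / 33.8 = 5.268 cmH2O.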